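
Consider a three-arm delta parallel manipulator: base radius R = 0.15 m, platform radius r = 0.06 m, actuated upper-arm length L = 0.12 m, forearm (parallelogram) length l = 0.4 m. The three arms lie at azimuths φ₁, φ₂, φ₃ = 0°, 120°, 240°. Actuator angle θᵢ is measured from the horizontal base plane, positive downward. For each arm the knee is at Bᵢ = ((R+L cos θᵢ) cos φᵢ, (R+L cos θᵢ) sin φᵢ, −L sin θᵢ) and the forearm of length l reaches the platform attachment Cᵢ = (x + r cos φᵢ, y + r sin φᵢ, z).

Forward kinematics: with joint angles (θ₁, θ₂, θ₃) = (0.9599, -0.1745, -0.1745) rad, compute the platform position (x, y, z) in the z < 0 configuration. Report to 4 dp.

centre 1 = (0.1588·cos0.0°, 0.1588·sin0.0°, -0.0983) = (0.1588, 0.0000, -0.0983)
arm 2 at φ=120.0°: ρ2 = 0.2082;  centre 2 = (-0.1041, 0.1803, 0.0208)
φ3=240.0°: virtual centre (-0.1041, -0.1803, 0.0208), radius l
subtract pairs → two planes through P
[-0.5258 0.3606 0.2383]·P = 0.0089;  [-0.5258 -0.3606 0.2383]·P = 0.0089
det = 0.3792;  x = -0.0169+0.4531z,  y = 0.0000+0.0000z
into |P−centre ₁|² = l²: 1.2053z² + 0.0374z + -0.1195 = 0;  Δ = 0.5773;  z = -0.3307 or 0.2997 → z<0 root = -0.3307
x = -0.1667, y = 0.0000

(-0.1667, 0.0000, -0.3307)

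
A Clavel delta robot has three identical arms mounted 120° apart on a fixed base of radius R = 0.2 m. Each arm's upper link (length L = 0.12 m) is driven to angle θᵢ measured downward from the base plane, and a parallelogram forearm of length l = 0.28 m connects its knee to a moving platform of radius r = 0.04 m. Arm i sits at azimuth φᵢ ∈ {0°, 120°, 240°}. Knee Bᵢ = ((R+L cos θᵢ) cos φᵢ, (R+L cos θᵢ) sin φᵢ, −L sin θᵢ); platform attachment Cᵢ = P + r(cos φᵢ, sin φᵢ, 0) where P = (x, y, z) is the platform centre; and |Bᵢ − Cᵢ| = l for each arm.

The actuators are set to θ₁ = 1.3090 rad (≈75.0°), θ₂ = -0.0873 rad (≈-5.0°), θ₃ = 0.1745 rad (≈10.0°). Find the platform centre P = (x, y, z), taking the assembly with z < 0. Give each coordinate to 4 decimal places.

arm 1 at φ=0.0°: e+L cos θ1 = 0.1911;  O1 = (0.1911, 0.0000, -0.1159)
φ2=120.0°: virtual centre (-0.1398, 0.2421, 0.0105), radius l
φ3=240.0°: virtual centre (-0.1391, -0.2409, -0.0208), radius l
eliminate P² terms by subtracting sphere 1 from 2 and 3
plane₁₂: -0.6617x+0.4842y+0.2527z = 0.0283
det = 0.6385;  x = -0.0425+0.3349z,  y = 0.0004+-0.0643z
quadratic in z: (1.1163)z²+(0.0753)z+(-0.0104)=0, √Δ=0.2284 → z ∈ {-0.1360, 0.0686}; z = -0.1360 (taking z<0)
x = -0.0881, y = 0.0091

(-0.0881, 0.0091, -0.1360)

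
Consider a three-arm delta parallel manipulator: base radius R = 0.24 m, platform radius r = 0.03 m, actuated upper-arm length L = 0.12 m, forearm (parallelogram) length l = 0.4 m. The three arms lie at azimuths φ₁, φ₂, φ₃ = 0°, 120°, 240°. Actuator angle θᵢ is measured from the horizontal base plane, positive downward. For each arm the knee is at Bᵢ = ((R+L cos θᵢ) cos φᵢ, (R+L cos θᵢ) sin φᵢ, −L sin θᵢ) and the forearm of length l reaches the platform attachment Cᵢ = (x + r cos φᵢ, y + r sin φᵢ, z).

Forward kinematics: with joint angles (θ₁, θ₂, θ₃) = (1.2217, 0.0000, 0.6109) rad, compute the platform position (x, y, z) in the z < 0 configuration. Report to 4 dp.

arm 1 at φ=0.0°: e+L cos θ1 = 0.2510;  O1 = (0.2510, 0.0000, -0.1128)
φ2=120.0°: virtual centre (-0.1650, 0.2858, 0.0000), radius l
φ3=240.0°: virtual centre (-0.1541, -0.2670, -0.0688), radius l
eliminate P² terms by subtracting sphere 1 from 2 and 3
plane₁₂: -0.8321x+0.5716y+0.2255z = 0.0332
Cramer: x(z) = -0.0347+0.1880z;  y(z) = 0.0076-0.1208z
into |P−O₁|² = l²: 1.0500z² + 0.1163z + -0.0656 = 0;  Δ = 0.2890;  z = -0.3114 or 0.2007 → z<0 root = -0.3114
x = -0.0932, y = 0.0452

(-0.0932, 0.0452, -0.3114)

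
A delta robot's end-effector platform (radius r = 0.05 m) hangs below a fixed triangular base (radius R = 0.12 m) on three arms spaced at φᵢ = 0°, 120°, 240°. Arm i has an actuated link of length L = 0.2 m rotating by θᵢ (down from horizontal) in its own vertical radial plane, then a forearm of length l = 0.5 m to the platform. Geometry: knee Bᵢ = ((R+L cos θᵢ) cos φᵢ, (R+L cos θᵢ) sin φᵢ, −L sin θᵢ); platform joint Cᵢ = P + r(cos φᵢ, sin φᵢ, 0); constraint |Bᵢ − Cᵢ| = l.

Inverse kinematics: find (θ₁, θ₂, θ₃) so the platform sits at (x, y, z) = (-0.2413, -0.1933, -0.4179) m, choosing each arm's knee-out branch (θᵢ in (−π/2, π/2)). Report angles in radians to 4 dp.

θ₁ = 1.1347, θ₂ = 0.6982, θ₃ = -0.3490

rotate P by −φ1: (-0.2413, -0.1933, -0.4179)
  A cos θ + B sin θ = C:  0.3113·cos θ + -0.4179·sin θ = -0.2473
  θ1 = atan2(B,A) + arccos(C/0.5211) = 1.1347
φ2=120.0° → target in arm frame (-0.0468, 0.3056)
  A=0.1168, B=-0.4179, C=(l²−L²−A²−y'²−z²)/(2L)=-0.1792
  γ=atan2(-0.4179,0.1168)=-1.2984;  ψ=arccos(-0.4130)=1.9965;  θ2=γ+ψ≈0.6982
φ3=240.0° → target in arm frame (0.2881, -0.1123)
  A cos θ + B sin θ = C:  -0.2181·cos θ + -0.4179·sin θ = -0.0620
  √(A²+B²)=0.4714;  θ3 = -2.0517+1.7027 ≈ -0.3490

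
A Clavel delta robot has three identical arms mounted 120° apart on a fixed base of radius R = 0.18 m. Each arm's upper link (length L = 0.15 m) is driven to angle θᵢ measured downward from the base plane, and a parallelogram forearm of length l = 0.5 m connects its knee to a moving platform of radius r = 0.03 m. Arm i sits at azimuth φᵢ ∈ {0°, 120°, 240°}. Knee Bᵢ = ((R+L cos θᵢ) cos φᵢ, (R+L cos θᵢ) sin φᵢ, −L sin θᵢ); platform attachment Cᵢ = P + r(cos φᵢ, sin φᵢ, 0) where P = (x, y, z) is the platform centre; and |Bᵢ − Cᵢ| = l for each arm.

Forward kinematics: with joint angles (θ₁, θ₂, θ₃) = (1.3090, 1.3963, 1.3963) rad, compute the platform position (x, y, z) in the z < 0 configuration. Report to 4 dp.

(0.0132, 0.0000, -0.6130)

arm 1 at φ=0.0°: e+L cos θ1 = 0.1888;  centre 1 = (0.1888, 0.0000, -0.1449)
centre 2 = (0.1760·cos120.0°, 0.1760·sin120.0°, -0.1477) = (-0.0880, 0.1525, -0.1477)
φ3=240.0°: virtual centre (-0.0880, -0.1525, -0.1477), radius l
eliminate P² terms by subtracting sphere 1 from 2 and 3
plane₁₂: -0.5537x+0.3049y+-0.0057z = -0.0038
Cramer: x(z) = 0.0069-0.0102z;  y(z) = 0.0000+0.0000z
into |P−centre ₁|² = l²: 1.0001z² + 0.2935z + -0.1959 = 0;  Δ = 0.8699;  z = -0.6130 or 0.3196 → z<0 root = -0.6130
x = 0.0132, y = 0.0000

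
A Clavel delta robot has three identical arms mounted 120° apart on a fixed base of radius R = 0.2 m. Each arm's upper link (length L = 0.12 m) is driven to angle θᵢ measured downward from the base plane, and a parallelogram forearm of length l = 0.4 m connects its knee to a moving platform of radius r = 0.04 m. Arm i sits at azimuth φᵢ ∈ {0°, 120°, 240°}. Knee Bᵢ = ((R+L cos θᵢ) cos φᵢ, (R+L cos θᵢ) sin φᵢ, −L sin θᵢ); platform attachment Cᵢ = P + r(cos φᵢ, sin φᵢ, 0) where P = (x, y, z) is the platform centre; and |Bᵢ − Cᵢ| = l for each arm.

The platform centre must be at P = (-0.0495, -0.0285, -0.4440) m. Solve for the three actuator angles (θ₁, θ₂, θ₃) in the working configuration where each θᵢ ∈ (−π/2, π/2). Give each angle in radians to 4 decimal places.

arm 1 (φ=0.0°): x'=-0.0495, y'=-0.0285
  e−x'=0.2095;  (l²−L²−(e−x')²−y'²−z²)/2L = -0.4010
  √(A²+B²)=0.4909;  θ1 = -1.1299+2.5266 ≈ 1.3967
arm 2 (φ=120.0°): x'=0.0001, y'=0.0571
  A cos θ + B sin θ = C:  0.1599·cos θ + -0.4440·sin θ = -0.3349
  θ2 = atan2(B,A) + arccos(C/0.4719) = 1.1347
rotate P by −φ3: (0.0494, -0.0286, -0.4440)
  e−x'=0.1106;  (l²−L²−(e−x')²−y'²−z²)/2L = -0.2691
  θ3 = atan2(B,A) + arccos(C/0.4576) = 0.8728

θ₁ = 1.3967, θ₂ = 1.1347, θ₃ = 0.8728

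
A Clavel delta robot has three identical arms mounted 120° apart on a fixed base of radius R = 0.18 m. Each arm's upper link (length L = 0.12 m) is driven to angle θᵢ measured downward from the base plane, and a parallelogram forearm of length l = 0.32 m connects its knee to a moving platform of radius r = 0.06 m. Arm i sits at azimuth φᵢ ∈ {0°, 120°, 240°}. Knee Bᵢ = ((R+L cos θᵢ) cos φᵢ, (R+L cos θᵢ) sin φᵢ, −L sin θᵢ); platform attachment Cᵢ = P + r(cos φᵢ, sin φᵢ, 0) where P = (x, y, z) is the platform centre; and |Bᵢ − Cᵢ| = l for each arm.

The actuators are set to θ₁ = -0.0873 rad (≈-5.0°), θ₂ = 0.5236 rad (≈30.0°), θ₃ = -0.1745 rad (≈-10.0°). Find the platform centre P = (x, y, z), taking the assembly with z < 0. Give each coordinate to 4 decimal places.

arm 1 at φ=0.0°: ρ1 = 0.2395;  O1 = (0.2395, 0.0000, 0.0105)
arm 2 at φ=120.0°: ρ2 = 0.2239;  O2 = (-0.1120, 0.1939, -0.0600)
arm 3 at φ=240.0°: ρ3 = 0.2382;  O3 = (-0.1191, -0.2063, 0.0208)
eliminate P² terms by subtracting sphere 1 from 2 and 3
linear system: -0.7030x+0.3878y = -0.0037−-0.1409z; -0.7173x+-0.4125y = -0.0003−0.0207z
det = 0.5682;  x = 0.0029+-0.0882z,  y = -0.0043+0.2036z
sphere 1 gives Az²+Bz+C=0 with A=1.0492, B=0.0190, C=-0.0463;  B²−4AC=0.1946;  roots -0.2193, 0.2012;  negative root z = -0.2193
x = 0.0223, y = -0.0490

(0.0223, -0.0490, -0.2193)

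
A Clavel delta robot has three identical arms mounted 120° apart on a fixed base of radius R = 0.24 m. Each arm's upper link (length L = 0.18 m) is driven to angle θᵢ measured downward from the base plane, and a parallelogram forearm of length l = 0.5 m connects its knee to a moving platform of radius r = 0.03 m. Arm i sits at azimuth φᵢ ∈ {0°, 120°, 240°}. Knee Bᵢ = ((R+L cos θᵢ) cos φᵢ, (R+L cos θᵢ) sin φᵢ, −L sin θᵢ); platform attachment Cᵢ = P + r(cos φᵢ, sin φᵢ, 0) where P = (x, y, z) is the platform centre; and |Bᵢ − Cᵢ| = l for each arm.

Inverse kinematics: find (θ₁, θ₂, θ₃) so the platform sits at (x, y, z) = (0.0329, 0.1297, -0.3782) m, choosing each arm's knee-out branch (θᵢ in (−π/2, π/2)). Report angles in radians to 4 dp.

θ₁ = 0.2616, θ₂ = -0.0875, θ₃ = 0.9596

arm 1 (φ=0.0°): x'=0.0329, y'=0.1297
  A=0.1771, B=-0.3782, C=(l²−L²−A²−y'²−z²)/(2L)=0.0733
  γ=atan2(-0.3782,0.1771)=-1.1329;  ψ=arccos(0.1755)=1.3944;  θ1=γ+ψ≈0.2616
arm 2 (φ=120.0°): x'=0.0959, y'=-0.0933
  A=0.1141, B=-0.3782, C=(l²−L²−A²−y'²−z²)/(2L)=0.1467
  γ=atan2(-0.3782,0.1141)=-1.2777;  ψ=arccos(0.3715)=1.1902;  θ2=γ+ψ≈-0.0875
φ3=240.0° → target in arm frame (-0.1288, -0.0364)
  e−x'=0.3388;  (l²−L²−(e−x')²−y'²−z²)/2L = -0.1153
  θ3 = atan2(B,A) + arccos(C/0.5077) = 0.9596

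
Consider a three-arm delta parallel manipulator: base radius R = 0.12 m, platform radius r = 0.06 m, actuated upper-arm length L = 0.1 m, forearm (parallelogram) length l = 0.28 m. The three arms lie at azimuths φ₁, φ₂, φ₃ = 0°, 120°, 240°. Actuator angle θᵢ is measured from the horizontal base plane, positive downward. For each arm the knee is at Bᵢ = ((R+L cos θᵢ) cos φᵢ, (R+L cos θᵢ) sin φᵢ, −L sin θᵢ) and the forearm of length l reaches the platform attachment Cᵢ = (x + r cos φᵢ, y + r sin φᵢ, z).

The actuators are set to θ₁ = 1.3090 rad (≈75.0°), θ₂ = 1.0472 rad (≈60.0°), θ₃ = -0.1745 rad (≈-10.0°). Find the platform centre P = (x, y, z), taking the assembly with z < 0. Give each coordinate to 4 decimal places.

arm 1 at φ=0.0°: ρ1 = 0.0859;  O1 = (0.0859, 0.0000, -0.0966)
φ2=120.0°: virtual centre (-0.0550, 0.0953, -0.0866), radius l
arm 3 at φ=240.0°: ρ3 = 0.1585;  O3 = (-0.0792, -0.1372, 0.0174)
subtract pairs → two planes through P
[-0.2818 0.1905 0.0200]·P = 0.0029;  [-0.3302 -0.2745 0.2279]·P = 0.0087
det = 0.1403;  x = -0.0175+0.3487z,  y = -0.0107+0.4108z
into |P−O₁|² = l²: 1.2903z² + 0.1123z + -0.0583 = 0;  Δ = 0.3134;  z = -0.2604 or 0.1734 → z<0 root = -0.2604
x = -0.1083, y = -0.1177

(-0.1083, -0.1177, -0.2604)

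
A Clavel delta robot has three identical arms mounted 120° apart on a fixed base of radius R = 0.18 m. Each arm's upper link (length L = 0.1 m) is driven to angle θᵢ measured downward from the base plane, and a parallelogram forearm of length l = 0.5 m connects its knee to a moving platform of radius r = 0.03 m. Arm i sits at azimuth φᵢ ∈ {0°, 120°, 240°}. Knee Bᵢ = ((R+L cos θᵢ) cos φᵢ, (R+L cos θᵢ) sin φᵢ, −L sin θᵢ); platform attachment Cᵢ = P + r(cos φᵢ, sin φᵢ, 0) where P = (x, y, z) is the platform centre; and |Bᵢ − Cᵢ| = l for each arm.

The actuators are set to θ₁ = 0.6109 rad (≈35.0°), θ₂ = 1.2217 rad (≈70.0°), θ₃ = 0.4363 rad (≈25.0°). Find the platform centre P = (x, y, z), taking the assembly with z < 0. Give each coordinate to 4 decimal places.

(0.0317, -0.0964, -0.5053)

φ1=0.0°: virtual centre (0.2319, 0.0000, -0.0574), radius l
arm 2 at φ=120.0°: (R−r)+L cos θ2 = 0.1842;  O2 = (-0.0921, 0.1595, -0.0940)
arm 3 at φ=240.0°: (R−r)+L cos θ3 = 0.2406;  O3 = (-0.1203, -0.2084, -0.0423)
eliminate P² terms by subtracting sphere 1 from 2 and 3
plane₁₂: -0.6480x+0.3191y+-0.0732z = -0.0143
Cramer: x(z) = 0.0104-0.0422z;  y(z) = -0.0238+0.1438z
into |P−O₁|² = l²: 1.0225z² + 0.1266z + -0.1971 = 0;  Δ = 0.8220;  z = -0.5053 or 0.3815 → z<0 root = -0.5053
x = 0.0317, y = -0.0964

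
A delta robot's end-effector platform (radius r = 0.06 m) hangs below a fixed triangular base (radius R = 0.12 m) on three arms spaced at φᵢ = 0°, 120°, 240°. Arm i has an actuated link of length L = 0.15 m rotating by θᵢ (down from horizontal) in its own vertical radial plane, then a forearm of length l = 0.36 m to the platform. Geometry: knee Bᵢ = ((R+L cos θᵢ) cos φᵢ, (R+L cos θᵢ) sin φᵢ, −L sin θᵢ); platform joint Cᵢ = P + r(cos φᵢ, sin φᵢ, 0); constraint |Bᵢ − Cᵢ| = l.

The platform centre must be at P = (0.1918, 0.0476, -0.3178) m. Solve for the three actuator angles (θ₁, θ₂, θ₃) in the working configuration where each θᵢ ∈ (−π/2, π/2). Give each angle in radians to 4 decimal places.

rotate P by −φ1: (0.1918, 0.0476, -0.3178)
  A=-0.1318, B=-0.3178, C=(l²−L²−A²−y'²−z²)/(2L)=-0.0451
  θ1 = atan2(B,A) + arccos(C/0.3440) = -0.2616
φ2=120.0° → target in arm frame (-0.0547, -0.1899)
  e−x'=0.1147;  (l²−L²−(e−x')²−y'²−z²)/2L = -0.1437
  γ=atan2(-0.3178,0.1147)=-1.2245;  ψ=arccos(-0.4253)=2.0101;  θ2=γ+ψ≈0.7856
rotate P by −φ3: (-0.1371, 0.1423, -0.3178)
  A cos θ + B sin θ = C:  0.1971·cos θ + -0.3178·sin θ = -0.1767
  γ=atan2(-0.3178,0.1971)=-1.0156;  ψ=arccos(-0.4724)=2.0629;  θ3=γ+ψ≈1.0473

θ₁ = -0.2616, θ₂ = 0.7856, θ₃ = 1.0473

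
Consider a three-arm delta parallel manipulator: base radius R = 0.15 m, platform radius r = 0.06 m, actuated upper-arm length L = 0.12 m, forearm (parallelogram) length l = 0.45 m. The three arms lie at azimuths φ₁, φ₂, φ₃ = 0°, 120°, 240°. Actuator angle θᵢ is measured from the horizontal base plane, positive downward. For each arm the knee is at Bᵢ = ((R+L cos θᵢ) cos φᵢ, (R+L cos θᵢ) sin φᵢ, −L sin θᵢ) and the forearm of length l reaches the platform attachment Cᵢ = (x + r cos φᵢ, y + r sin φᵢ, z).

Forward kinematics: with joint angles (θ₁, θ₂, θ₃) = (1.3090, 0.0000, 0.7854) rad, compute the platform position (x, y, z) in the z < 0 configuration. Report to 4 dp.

(-0.1704, 0.1125, -0.4398)

arm 1 at φ=0.0°: e+L cos θ1 = 0.1211;  O1 = (0.1211, 0.0000, -0.1159)
φ2=120.0°: virtual centre (-0.1050, 0.1819, 0.0000), radius l
arm 3 at φ=240.0°: e+L cos θ3 = 0.1749;  O3 = (-0.0874, -0.1514, -0.0849)
|O₂|²−|O₁|² = 0.0160;  |O₃|²−|O₁|² = 0.0097
linear system: -0.4521x+0.3637y = 0.0160−0.2318z; -0.4170x+-0.3029y = 0.0097−0.0621z
Cramer: x(z) = -0.0290+0.3216z;  y(z) = 0.0080-0.2376z
quadratic in z: (1.1599)z²+(0.1315)z+(-0.1665)=0, √Δ=0.8886 → z ∈ {-0.4398, 0.3264}; z = -0.4398 (taking z<0)
x = -0.1704, y = 0.1125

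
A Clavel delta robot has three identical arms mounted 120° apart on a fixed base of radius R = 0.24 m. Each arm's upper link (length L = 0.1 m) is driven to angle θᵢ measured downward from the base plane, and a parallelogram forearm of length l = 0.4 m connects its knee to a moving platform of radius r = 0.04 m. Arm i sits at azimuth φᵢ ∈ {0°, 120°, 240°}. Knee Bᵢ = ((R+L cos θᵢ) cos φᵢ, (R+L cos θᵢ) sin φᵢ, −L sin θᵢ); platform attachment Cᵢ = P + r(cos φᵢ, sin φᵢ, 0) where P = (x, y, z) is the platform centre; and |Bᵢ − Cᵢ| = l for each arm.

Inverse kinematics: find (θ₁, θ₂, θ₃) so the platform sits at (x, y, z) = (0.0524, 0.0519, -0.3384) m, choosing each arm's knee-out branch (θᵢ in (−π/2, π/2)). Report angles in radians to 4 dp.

θ₁ = 0.2617, θ₂ = 0.5237, θ₃ = 1.1344

arm 1 (φ=0.0°): x'=0.0524, y'=0.0519
  A=0.1476, B=-0.3384, C=(l²−L²−A²−y'²−z²)/(2L)=0.0550
  √(A²+B²)=0.3692;  θ1 = -1.1595+1.4212 ≈ 0.2617
rotate P by −φ2: (0.0187, -0.0713, -0.3384)
  e−x'=0.1813;  (l²−L²−(e−x')²−y'²−z²)/2L = -0.0123
  √(A²+B²)=0.3839;  θ2 = -1.0791+1.6028 ≈ 0.5237
φ3=240.0° → target in arm frame (-0.0711, 0.0194)
  e−x'=0.2711;  (l²−L²−(e−x')²−y'²−z²)/2L = -0.1921
  γ=atan2(-0.3384,0.2711)=-0.8953;  ψ=arccos(-0.4429)=2.0296;  θ3=γ+ψ≈1.1344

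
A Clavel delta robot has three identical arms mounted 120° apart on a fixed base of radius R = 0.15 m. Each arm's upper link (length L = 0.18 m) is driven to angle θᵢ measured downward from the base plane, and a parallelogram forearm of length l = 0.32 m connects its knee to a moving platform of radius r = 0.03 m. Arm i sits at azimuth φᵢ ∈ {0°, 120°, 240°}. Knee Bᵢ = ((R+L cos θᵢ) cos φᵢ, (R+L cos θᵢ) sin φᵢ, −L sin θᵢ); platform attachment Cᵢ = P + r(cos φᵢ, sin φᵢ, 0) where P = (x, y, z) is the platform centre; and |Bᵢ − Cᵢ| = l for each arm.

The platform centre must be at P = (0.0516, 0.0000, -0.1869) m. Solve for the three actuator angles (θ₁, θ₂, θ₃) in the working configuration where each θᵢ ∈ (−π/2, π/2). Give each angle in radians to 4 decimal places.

rotate P by −φ1: (0.0516, 0.0000, -0.1869)
  e−x'=0.0684;  (l²−L²−(e−x')²−y'²−z²)/2L = 0.0844
  θ1 = atan2(B,A) + arccos(C/0.1990) = -0.0872
rotate P by −φ2: (-0.0258, -0.0447, -0.1869)
  e−x'=0.1458;  (l²−L²−(e−x')²−y'²−z²)/2L = 0.0328
  θ2 = atan2(B,A) + arccos(C/0.2370) = 0.5236
φ3=240.0° → target in arm frame (-0.0258, 0.0447)
  A=0.1458, B=-0.1869, C=(l²−L²−A²−y'²−z²)/(2L)=0.0328
  γ=atan2(-0.1869,0.1458)=-0.9083;  ψ=arccos(0.1384)=1.4319;  θ3=γ+ψ≈0.5236

θ₁ = -0.0872, θ₂ = 0.5236, θ₃ = 0.5236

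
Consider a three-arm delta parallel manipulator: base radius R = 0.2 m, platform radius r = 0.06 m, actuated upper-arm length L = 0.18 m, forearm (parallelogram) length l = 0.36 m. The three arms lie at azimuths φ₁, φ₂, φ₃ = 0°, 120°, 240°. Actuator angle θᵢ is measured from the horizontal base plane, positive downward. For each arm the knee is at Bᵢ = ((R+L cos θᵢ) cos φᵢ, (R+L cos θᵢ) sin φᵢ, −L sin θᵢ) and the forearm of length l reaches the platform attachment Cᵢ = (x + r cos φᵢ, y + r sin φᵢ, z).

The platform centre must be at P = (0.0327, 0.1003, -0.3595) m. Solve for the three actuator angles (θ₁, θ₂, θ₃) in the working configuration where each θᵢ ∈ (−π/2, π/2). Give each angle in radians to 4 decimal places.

φ1=0.0° → target in arm frame (0.0327, 0.1003)
  e−x'=0.1073;  (l²−L²−(e−x')²−y'²−z²)/2L = -0.1489
  θ1 = atan2(B,A) + arccos(C/0.3752) = 0.6983
arm 2 (φ=120.0°): x'=0.0705, y'=-0.0785
  A cos θ + B sin θ = C:  0.0695·cos θ + -0.3595·sin θ = -0.1195
  γ=atan2(-0.3595,0.0695)=-1.3799;  ψ=arccos(-0.3264)=1.9033;  θ2=γ+ψ≈0.5234
φ3=240.0° → target in arm frame (-0.1032, -0.0218)
  A cos θ + B sin θ = C:  0.2432·cos θ + -0.3595·sin θ = -0.2546
  √(A²+B²)=0.4340;  θ3 = -0.9760+2.1977 ≈ 1.2217

θ₁ = 0.6983, θ₂ = 0.5234, θ₃ = 1.2217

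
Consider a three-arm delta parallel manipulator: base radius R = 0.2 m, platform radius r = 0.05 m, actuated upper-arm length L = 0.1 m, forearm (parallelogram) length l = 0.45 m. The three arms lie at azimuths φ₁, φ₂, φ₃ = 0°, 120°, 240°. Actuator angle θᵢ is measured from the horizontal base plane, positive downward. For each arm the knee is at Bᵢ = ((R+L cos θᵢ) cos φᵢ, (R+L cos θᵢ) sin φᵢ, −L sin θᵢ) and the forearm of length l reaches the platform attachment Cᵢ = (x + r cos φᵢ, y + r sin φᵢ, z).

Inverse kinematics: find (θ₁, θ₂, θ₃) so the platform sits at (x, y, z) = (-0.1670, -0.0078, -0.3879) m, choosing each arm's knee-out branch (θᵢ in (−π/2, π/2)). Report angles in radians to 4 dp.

rotate P by −φ1: (-0.1670, -0.0078, -0.3879)
  A cos θ + B sin θ = C:  0.3170·cos θ + -0.3879·sin θ = -0.2926
  θ1 = atan2(B,A) + arccos(C/0.5010) = 1.3089
rotate P by −φ2: (0.0767, 0.1485, -0.3879)
  A=0.0733, B=-0.3879, C=(l²−L²−A²−y'²−z²)/(2L)=0.0730
  θ2 = atan2(B,A) + arccos(C/0.3948) = 0.0006
rotate P by −φ3: (0.0903, -0.1407, -0.3879)
  e−x'=0.0597;  (l²−L²−(e−x')²−y'²−z²)/2L = 0.0933
  √(A²+B²)=0.3925;  θ3 = -1.4180+1.3308 ≈ -0.0872

θ₁ = 1.3089, θ₂ = 0.0006, θ₃ = -0.0872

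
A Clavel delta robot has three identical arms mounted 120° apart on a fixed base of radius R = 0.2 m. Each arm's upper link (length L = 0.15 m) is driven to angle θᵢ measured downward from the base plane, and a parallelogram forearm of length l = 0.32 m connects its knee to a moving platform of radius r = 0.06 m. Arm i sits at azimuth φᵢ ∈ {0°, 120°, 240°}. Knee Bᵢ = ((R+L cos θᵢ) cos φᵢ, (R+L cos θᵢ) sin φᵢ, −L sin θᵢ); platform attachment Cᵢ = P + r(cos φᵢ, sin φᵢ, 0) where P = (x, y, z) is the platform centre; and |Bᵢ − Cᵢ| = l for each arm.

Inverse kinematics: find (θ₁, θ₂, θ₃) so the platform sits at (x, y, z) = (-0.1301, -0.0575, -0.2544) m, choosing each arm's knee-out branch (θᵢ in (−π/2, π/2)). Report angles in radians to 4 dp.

θ₁ = 1.3962, θ₂ = 0.6980, θ₃ = 0.0005

arm 1 (φ=0.0°): x'=-0.1301, y'=-0.0575
  A cos θ + B sin θ = C:  0.2701·cos θ + -0.2544·sin θ = -0.2036
  γ=atan2(-0.2544,0.2701)=-0.7555;  ψ=arccos(-0.5487)=2.1516;  θ1=γ+ψ≈1.3962
φ2=120.0° → target in arm frame (0.0153, 0.1414)
  e−x'=0.1247;  (l²−L²−(e−x')²−y'²−z²)/2L = -0.0679
  √(A²+B²)=0.2833;  θ2 = -1.1149+1.8129 ≈ 0.6980
φ3=240.0° → target in arm frame (0.1148, -0.0839)
  e−x'=0.0252;  (l²−L²−(e−x')²−y'²−z²)/2L = 0.0250
  √(A²+B²)=0.2556;  θ3 = -1.4722+1.4728 ≈ 0.0005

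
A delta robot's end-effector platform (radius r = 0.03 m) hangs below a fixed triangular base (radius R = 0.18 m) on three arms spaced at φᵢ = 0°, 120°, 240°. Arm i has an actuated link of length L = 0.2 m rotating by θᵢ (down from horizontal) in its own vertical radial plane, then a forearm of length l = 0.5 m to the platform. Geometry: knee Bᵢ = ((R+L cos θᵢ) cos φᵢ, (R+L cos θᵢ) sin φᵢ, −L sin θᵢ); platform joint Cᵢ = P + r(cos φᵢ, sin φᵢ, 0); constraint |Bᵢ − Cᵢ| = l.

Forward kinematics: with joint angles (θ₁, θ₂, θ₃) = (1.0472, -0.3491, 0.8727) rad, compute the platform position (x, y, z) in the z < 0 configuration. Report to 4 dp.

(-0.1455, 0.1824, -0.4187)

arm 1 at φ=0.0°: ρ1 = 0.2500;  O1 = (0.2500, 0.0000, -0.1732)
φ2=120.0°: virtual centre (-0.1690, 0.2927, 0.0684), radius l
arm 3 at φ=240.0°: ρ3 = 0.2786;  O3 = (-0.1393, -0.2412, -0.1532)
eliminate P² terms by subtracting sphere 1 from 2 and 3
[-0.8379 0.5853 0.4832]·P = 0.0264;  [-0.7786 -0.4825 0.0400]·P = 0.0086
det = 0.8600;  x = -0.0206+0.2983z,  y = 0.0155+-0.3985z
quadratic in z: (1.2478)z²+(0.1726)z+(-0.1465)=0, √Δ=0.8724 → z ∈ {-0.4187, 0.2804}; z = -0.4187 (taking z<0)
x = -0.1455, y = 0.1824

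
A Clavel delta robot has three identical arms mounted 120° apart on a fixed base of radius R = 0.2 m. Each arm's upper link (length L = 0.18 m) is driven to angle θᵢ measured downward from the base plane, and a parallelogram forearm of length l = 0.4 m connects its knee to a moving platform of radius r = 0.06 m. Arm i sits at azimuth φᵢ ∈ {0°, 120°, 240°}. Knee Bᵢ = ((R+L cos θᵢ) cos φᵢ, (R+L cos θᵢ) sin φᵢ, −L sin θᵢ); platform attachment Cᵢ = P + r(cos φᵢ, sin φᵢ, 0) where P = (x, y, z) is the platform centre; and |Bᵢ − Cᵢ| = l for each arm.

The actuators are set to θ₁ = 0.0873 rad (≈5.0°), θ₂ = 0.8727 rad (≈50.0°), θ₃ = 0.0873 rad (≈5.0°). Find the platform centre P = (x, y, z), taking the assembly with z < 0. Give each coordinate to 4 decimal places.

centre 1 = (0.3193·cos0.0°, 0.3193·sin0.0°, -0.0157) = (0.3193, 0.0000, -0.0157)
φ2=120.0°: virtual centre (-0.1278, 0.2214, -0.1379), radius l
arm 3 at φ=240.0°: ρ3 = 0.3193;  centre 3 = (-0.1597, -0.2765, -0.0157)
eliminate P² terms by subtracting sphere 1 from 2 and 3
plane₁₂: -0.8943x+0.4429y+-0.2444z = -0.0178
Cramer: x(z) = 0.0107-0.1471z;  y(z) = -0.0186+0.2548z
quadratic in z: (1.0866)z²+(0.1127)z+(-0.0642)=0, √Δ=0.5400 → z ∈ {-0.3004, 0.1966}; z = -0.3004 (taking z<0)
x = 0.0549, y = -0.0951

(0.0549, -0.0951, -0.3004)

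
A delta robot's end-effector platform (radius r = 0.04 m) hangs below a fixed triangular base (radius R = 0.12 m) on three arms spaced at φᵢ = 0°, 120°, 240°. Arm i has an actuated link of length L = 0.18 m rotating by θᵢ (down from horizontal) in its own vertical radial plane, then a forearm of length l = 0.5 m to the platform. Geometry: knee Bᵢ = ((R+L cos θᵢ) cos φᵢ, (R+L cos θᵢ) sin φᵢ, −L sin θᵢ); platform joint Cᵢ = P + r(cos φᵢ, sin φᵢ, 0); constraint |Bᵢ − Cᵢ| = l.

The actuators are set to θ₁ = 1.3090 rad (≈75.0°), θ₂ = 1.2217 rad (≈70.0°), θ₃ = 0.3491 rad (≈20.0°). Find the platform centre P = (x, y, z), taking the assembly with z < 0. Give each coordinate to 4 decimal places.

φ1=0.0°: virtual centre (0.1266, 0.0000, -0.1739), radius l
φ2=120.0°: virtual centre (-0.0708, 0.1226, -0.1691), radius l
centre 3 = (0.2491·cos240.0°, 0.2491·sin240.0°, -0.0616) = (-0.1246, -0.2158, -0.0616)
eliminate P² terms by subtracting sphere 1 from 2 and 3
plane₁₂: -0.3947x+0.2452y+0.0094z = 0.0024
Cramer: x(z) = -0.0199+0.2015z;  y(z) = -0.0223+0.2859z
into |P−centre ₁|² = l²: 1.1223z² + 0.2760z + -0.1978 = 0;  Δ = 0.9642;  z = -0.5604 or 0.3145 → z<0 root = -0.5604
x = -0.1328, y = -0.1825

(-0.1328, -0.1825, -0.5604)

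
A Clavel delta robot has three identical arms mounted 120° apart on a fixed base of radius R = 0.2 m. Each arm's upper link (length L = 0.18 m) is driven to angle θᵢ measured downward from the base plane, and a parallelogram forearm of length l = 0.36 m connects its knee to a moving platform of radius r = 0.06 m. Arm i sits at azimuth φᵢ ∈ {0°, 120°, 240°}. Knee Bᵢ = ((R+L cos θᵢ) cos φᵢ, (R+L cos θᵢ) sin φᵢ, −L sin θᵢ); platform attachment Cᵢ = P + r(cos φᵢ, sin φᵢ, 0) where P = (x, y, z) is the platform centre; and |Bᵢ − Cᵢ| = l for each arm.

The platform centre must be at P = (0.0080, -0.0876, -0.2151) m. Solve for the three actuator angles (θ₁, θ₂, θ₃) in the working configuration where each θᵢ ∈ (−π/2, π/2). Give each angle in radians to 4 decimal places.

rotate P by −φ1: (0.0080, -0.0876, -0.2151)
  A=0.1320, B=-0.2151, C=(l²−L²−A²−y'²−z²)/(2L)=0.0718
  γ=atan2(-0.2151,0.1320)=-1.0204;  ψ=arccos(0.2843)=1.2825;  θ1=γ+ψ≈0.2621
φ2=120.0° → target in arm frame (-0.0799, 0.0369)
  A=0.2199, B=-0.2151, C=(l²−L²−A²−y'²−z²)/(2L)=0.0034
  γ=atan2(-0.2151,0.2199)=-0.7744;  ψ=arccos(0.0111)=1.5597;  θ2=γ+ψ≈0.7852
rotate P by −φ3: (0.0719, 0.0507, -0.2151)
  A cos θ + B sin θ = C:  0.0681·cos θ + -0.2151·sin θ = 0.1214
  √(A²+B²)=0.2256;  θ3 = -1.2640+1.0025 ≈ -0.2615

θ₁ = 0.2621, θ₂ = 0.7852, θ₃ = -0.2615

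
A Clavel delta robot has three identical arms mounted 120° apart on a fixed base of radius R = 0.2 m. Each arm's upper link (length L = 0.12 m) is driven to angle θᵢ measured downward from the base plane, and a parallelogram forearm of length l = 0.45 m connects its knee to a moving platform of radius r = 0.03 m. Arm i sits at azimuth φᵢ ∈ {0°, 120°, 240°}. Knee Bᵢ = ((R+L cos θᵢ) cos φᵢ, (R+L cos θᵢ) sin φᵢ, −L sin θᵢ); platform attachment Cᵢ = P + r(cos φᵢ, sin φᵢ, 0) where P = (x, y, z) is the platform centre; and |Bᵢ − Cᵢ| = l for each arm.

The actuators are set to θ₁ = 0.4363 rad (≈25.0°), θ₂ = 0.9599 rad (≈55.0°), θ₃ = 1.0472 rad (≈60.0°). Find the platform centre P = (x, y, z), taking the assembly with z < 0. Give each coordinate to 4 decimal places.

arm 1 at φ=0.0°: (R−r)+L cos θ1 = 0.2788;  centre 1 = (0.2788, 0.0000, -0.0507)
φ2=120.0°: virtual centre (-0.1194, 0.2068, -0.0983), radius l
centre 3 = (0.2300·cos240.0°, 0.2300·sin240.0°, -0.1039) = (-0.1150, -0.1992, -0.1039)
subtract pairs → two planes through P
[-0.7963 0.4137 -0.0952]·P = -0.0136;  [-0.7875 -0.3984 -0.1064]·P = -0.0166
Cramer: x(z) = 0.0191-0.1274z;  y(z) = 0.0039-0.0152z
quadratic in z: (1.0165)z²+(0.1675)z+(-0.1325)=0, √Δ=0.7528 → z ∈ {-0.4527, 0.2879}; z = -0.4527 (taking z<0)
x = 0.0768, y = 0.0108

(0.0768, 0.0108, -0.4527)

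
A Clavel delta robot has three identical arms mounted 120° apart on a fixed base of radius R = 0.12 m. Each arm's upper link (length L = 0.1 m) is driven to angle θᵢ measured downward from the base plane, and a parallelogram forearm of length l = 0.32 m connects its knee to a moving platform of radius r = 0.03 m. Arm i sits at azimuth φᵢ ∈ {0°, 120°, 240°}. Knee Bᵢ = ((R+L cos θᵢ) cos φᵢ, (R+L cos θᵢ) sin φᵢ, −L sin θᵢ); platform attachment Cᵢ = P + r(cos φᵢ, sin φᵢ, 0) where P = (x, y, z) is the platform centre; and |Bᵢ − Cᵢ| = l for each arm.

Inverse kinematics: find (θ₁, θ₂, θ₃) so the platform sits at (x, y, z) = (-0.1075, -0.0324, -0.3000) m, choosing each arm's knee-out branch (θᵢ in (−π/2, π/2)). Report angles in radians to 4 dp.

θ₁ = 1.1340, θ₂ = 0.4360, θ₃ = 0.0870

rotate P by −φ1: (-0.1075, -0.0324, -0.3000)
  A=0.1975, B=-0.3000, C=(l²−L²−A²−y'²−z²)/(2L)=-0.1883
  γ=atan2(-0.3000,0.1975)=-0.9886;  ψ=arccos(-0.5242)=2.1226;  θ1=γ+ψ≈1.1340
φ2=120.0° → target in arm frame (0.0257, 0.1093)
  A=0.0643, B=-0.3000, C=(l²−L²−A²−y'²−z²)/(2L)=-0.0684
  θ2 = atan2(B,A) + arccos(C/0.3068) = 0.4360
φ3=240.0° → target in arm frame (0.0818, -0.0769)
  A cos θ + B sin θ = C:  0.0082·cos θ + -0.3000·sin θ = -0.0179
  √(A²+B²)=0.3001;  θ3 = -1.5435+1.6305 ≈ 0.0870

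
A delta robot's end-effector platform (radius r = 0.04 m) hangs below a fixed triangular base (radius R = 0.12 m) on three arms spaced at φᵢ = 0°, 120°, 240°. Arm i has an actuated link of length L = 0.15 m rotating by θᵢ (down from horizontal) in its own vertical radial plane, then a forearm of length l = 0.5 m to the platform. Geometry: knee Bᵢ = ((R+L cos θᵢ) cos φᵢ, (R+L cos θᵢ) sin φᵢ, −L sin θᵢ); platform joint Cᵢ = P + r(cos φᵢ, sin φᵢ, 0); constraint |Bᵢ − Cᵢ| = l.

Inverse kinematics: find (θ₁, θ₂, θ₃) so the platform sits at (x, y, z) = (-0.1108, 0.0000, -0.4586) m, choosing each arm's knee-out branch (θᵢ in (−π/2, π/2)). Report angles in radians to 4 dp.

arm 1 (φ=0.0°): x'=-0.1108, y'=0.0000
  A cos θ + B sin θ = C:  0.1908·cos θ + -0.4586·sin θ = -0.0641
  √(A²+B²)=0.4967;  θ1 = -1.1765+1.7001 ≈ 0.5236
φ2=120.0° → target in arm frame (0.0554, 0.0960)
  e−x'=0.0246;  (l²−L²−(e−x')²−y'²−z²)/2L = 0.0246
  γ=atan2(-0.4586,0.0246)=-1.5172;  ψ=arccos(0.0535)=1.5173;  θ2=γ+ψ≈0.0000
φ3=240.0° → target in arm frame (0.0554, -0.0960)
  A cos θ + B sin θ = C:  0.0246·cos θ + -0.4586·sin θ = 0.0246
  γ=atan2(-0.4586,0.0246)=-1.5172;  ψ=arccos(0.0535)=1.5173;  θ3=γ+ψ≈0.0000

θ₁ = 0.5236, θ₂ = 0.0000, θ₃ = 0.0000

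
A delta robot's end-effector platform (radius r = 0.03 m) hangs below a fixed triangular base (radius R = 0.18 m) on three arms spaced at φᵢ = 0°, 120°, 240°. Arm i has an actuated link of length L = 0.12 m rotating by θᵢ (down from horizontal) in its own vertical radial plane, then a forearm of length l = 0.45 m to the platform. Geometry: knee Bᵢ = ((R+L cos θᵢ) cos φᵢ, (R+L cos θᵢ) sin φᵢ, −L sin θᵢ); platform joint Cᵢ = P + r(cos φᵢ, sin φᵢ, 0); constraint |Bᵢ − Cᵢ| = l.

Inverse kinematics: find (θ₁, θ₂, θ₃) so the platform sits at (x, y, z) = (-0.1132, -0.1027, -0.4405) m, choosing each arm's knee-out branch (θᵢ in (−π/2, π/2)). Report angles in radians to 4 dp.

rotate P by −φ1: (-0.1132, -0.1027, -0.4405)
  A cos θ + B sin θ = C:  0.2632·cos θ + -0.4405·sin θ = -0.3573
  θ1 = atan2(B,A) + arccos(C/0.5131) = 1.3089
φ2=120.0° → target in arm frame (-0.0323, 0.1494)
  A=0.1823, B=-0.4405, C=(l²−L²−A²−y'²−z²)/(2L)=-0.2563
  θ2 = atan2(B,A) + arccos(C/0.4767) = 0.9600
arm 3 (φ=240.0°): x'=0.1455, y'=-0.0467
  A=0.0045, B=-0.4405, C=(l²−L²−A²−y'²−z²)/(2L)=-0.0339
  √(A²+B²)=0.4405;  θ3 = -1.5607+1.6479 ≈ 0.0872

θ₁ = 1.3089, θ₂ = 0.9600, θ₃ = 0.0872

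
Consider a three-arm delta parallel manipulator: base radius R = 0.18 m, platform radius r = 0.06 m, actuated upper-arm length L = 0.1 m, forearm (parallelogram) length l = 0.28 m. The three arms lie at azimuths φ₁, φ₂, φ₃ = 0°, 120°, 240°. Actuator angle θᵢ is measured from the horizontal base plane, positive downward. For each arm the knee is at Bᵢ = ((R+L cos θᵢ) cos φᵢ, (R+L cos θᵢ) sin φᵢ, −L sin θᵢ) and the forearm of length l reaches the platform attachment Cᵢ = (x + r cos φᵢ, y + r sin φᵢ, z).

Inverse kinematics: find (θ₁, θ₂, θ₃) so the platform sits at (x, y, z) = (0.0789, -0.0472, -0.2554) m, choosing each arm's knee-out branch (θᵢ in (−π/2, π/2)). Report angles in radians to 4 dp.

θ₁ = 0.1740, θ₂ = 1.3088, θ₃ = 0.7852

arm 1 (φ=0.0°): x'=0.0789, y'=-0.0472
  A=0.0411, B=-0.2554, C=(l²−L²−A²−y'²−z²)/(2L)=-0.0037
  θ1 = atan2(B,A) + arccos(C/0.2587) = 0.1740
arm 2 (φ=120.0°): x'=-0.0803, y'=-0.0447
  A cos θ + B sin θ = C:  0.2003·cos θ + -0.2554·sin θ = -0.1948
  γ=atan2(-0.2554,0.2003)=-0.9057;  ψ=arccos(-0.6001)=2.2145;  θ2=γ+ψ≈1.3088
φ3=240.0° → target in arm frame (0.0014, 0.0919)
  A cos θ + B sin θ = C:  0.1186·cos θ + -0.2554·sin θ = -0.0967
  θ3 = atan2(B,A) + arccos(C/0.2816) = 0.7852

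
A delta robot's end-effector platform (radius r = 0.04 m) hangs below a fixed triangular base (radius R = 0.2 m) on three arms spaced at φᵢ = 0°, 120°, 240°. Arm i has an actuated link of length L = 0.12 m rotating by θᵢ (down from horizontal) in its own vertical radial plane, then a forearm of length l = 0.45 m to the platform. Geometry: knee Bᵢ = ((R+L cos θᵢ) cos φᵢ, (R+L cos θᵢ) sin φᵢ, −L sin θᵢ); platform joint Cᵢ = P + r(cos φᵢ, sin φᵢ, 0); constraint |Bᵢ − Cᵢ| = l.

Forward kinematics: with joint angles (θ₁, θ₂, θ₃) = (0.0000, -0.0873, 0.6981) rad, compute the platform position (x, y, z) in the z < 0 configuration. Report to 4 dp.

(0.0378, 0.0812, -0.3705)

O1 = (0.2800·cos0.0°, 0.2800·sin0.0°, 0.0000) = (0.2800, 0.0000, 0.0000)
φ2=120.0°: virtual centre (-0.1398, 0.2421, 0.0105), radius l
O3 = (0.2519·cos240.0°, 0.2519·sin240.0°, -0.0771) = (-0.1260, -0.2182, -0.0771)
subtract pairs → two planes through P
[-0.8395 0.4842 0.0209]·P = -0.0001;  [-0.8119 -0.4364 -0.1543]·P = -0.0090
det = 0.7595;  x = 0.0058+-0.0863z,  y = 0.0098+-0.1929z
sphere 1 gives Az²+Bz+C=0 with A=1.0447, B=0.0436, C=-0.1272;  B²−4AC=0.5335;  roots -0.3705, 0.3287;  negative root z = -0.3705
x = 0.0378, y = 0.0812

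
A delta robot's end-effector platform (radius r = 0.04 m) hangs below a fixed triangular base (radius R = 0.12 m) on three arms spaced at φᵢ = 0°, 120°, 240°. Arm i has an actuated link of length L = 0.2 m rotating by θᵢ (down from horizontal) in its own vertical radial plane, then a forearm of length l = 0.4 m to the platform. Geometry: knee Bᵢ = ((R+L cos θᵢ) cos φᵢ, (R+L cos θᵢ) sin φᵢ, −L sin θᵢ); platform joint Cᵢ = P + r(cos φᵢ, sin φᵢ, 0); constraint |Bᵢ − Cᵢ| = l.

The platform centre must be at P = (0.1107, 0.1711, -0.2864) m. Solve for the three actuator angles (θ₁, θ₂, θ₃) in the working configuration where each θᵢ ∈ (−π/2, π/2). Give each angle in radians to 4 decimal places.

θ₁ = -0.1742, θ₂ = -0.0875, θ₃ = 1.0473

rotate P by −φ1: (0.1107, 0.1711, -0.2864)
  A=-0.0307, B=-0.2864, C=(l²−L²−A²−y'²−z²)/(2L)=0.0194
  θ1 = atan2(B,A) + arccos(C/0.2880) = -0.1742
rotate P by −φ2: (0.0928, -0.1814, -0.2864)
  e−x'=-0.0128;  (l²−L²−(e−x')²−y'²−z²)/2L = 0.0122
  √(A²+B²)=0.2867;  θ2 = -1.6156+1.5281 ≈ -0.0875
φ3=240.0° → target in arm frame (-0.2035, 0.0103)
  e−x'=0.2835;  (l²−L²−(e−x')²−y'²−z²)/2L = -0.1063
  θ3 = atan2(B,A) + arccos(C/0.4030) = 1.0473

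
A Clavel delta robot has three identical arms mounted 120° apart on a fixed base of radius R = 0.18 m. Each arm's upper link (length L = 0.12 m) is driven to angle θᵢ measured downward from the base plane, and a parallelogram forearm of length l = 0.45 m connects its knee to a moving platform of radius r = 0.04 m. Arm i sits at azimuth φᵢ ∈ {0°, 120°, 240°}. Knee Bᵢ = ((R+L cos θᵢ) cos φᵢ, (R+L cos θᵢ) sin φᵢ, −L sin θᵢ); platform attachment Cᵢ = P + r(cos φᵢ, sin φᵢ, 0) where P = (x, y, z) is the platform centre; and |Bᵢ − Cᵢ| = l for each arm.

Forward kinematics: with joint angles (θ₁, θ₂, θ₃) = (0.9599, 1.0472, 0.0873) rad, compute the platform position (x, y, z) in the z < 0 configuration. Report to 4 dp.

(-0.0556, -0.1206, -0.4419)

S1 = (0.2088·cos0.0°, 0.2088·sin0.0°, -0.0983) = (0.2088, 0.0000, -0.0983)
φ2=120.0°: virtual centre (-0.1000, 0.1732, -0.1039), radius l
arm 3 at φ=240.0°: (R−r)+L cos θ3 = 0.2595;  S3 = (-0.1298, -0.2248, -0.0105)
eliminate P² terms by subtracting sphere 1 from 2 and 3
plane₁₂: -0.6177x+0.3464y+-0.0113z = -0.0025
det = 0.5123;  x = -0.0074+0.1089z,  y = -0.0204+0.2267z
quadratic in z: (1.0633)z²+(0.1402)z+(-0.1457)=0, √Δ=0.7995 → z ∈ {-0.4419, 0.3100}; z = -0.4419 (taking z<0)
x = -0.0556, y = -0.1206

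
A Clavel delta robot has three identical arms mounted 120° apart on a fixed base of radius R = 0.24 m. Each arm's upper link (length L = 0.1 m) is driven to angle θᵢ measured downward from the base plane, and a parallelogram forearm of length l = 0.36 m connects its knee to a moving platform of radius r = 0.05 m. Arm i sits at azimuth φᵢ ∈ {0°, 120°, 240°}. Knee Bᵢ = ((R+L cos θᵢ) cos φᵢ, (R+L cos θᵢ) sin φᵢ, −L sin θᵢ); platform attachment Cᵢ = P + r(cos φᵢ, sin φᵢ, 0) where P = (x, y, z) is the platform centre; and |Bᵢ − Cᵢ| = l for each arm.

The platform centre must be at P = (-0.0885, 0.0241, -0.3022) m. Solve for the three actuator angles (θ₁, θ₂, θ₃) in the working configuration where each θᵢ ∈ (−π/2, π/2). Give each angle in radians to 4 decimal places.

rotate P by −φ1: (-0.0885, 0.0241, -0.3022)
  A cos θ + B sin θ = C:  0.2785·cos θ + -0.3022·sin θ = -0.2493
  γ=atan2(-0.3022,0.2785)=-0.8262;  ψ=arccos(-0.6067)=2.2227;  θ1=γ+ψ≈1.3965
φ2=120.0° → target in arm frame (0.0651, 0.0646)
  A=0.1249, B=-0.3022, C=(l²−L²−A²−y'²−z²)/(2L)=0.0425
  γ=atan2(-0.3022,0.1249)=-1.1789;  ψ=arccos(0.1301)=1.4403;  θ2=γ+ψ≈0.2614
φ3=240.0° → target in arm frame (0.0234, -0.0887)
  A=0.1666, B=-0.3022, C=(l²−L²−A²−y'²−z²)/(2L)=-0.0368
  √(A²+B²)=0.3451;  θ3 = -1.0669+1.6776 ≈ 0.6106

θ₁ = 1.3965, θ₂ = 0.2614, θ₃ = 0.6106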